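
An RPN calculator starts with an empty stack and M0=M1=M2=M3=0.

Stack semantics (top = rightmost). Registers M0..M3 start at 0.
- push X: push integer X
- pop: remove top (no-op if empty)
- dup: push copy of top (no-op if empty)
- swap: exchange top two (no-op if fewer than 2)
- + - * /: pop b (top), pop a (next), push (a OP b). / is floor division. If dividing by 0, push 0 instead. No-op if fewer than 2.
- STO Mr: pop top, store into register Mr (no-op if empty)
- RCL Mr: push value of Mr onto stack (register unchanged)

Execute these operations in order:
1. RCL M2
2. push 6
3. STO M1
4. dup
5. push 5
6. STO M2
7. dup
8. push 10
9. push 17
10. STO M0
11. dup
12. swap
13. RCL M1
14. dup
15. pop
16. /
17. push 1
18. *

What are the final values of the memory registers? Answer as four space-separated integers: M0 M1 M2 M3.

After op 1 (RCL M2): stack=[0] mem=[0,0,0,0]
After op 2 (push 6): stack=[0,6] mem=[0,0,0,0]
After op 3 (STO M1): stack=[0] mem=[0,6,0,0]
After op 4 (dup): stack=[0,0] mem=[0,6,0,0]
After op 5 (push 5): stack=[0,0,5] mem=[0,6,0,0]
After op 6 (STO M2): stack=[0,0] mem=[0,6,5,0]
After op 7 (dup): stack=[0,0,0] mem=[0,6,5,0]
After op 8 (push 10): stack=[0,0,0,10] mem=[0,6,5,0]
After op 9 (push 17): stack=[0,0,0,10,17] mem=[0,6,5,0]
After op 10 (STO M0): stack=[0,0,0,10] mem=[17,6,5,0]
After op 11 (dup): stack=[0,0,0,10,10] mem=[17,6,5,0]
After op 12 (swap): stack=[0,0,0,10,10] mem=[17,6,5,0]
After op 13 (RCL M1): stack=[0,0,0,10,10,6] mem=[17,6,5,0]
After op 14 (dup): stack=[0,0,0,10,10,6,6] mem=[17,6,5,0]
After op 15 (pop): stack=[0,0,0,10,10,6] mem=[17,6,5,0]
After op 16 (/): stack=[0,0,0,10,1] mem=[17,6,5,0]
After op 17 (push 1): stack=[0,0,0,10,1,1] mem=[17,6,5,0]
After op 18 (*): stack=[0,0,0,10,1] mem=[17,6,5,0]

Answer: 17 6 5 0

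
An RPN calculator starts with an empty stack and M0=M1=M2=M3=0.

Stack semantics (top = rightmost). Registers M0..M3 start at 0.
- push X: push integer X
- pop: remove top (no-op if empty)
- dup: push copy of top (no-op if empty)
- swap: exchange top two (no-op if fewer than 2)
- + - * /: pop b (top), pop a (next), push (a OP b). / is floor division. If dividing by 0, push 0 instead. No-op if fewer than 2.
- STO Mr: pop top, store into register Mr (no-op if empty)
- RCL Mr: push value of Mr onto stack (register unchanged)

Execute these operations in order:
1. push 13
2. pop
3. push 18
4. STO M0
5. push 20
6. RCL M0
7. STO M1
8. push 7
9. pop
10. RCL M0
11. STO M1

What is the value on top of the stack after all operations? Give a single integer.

After op 1 (push 13): stack=[13] mem=[0,0,0,0]
After op 2 (pop): stack=[empty] mem=[0,0,0,0]
After op 3 (push 18): stack=[18] mem=[0,0,0,0]
After op 4 (STO M0): stack=[empty] mem=[18,0,0,0]
After op 5 (push 20): stack=[20] mem=[18,0,0,0]
After op 6 (RCL M0): stack=[20,18] mem=[18,0,0,0]
After op 7 (STO M1): stack=[20] mem=[18,18,0,0]
After op 8 (push 7): stack=[20,7] mem=[18,18,0,0]
After op 9 (pop): stack=[20] mem=[18,18,0,0]
After op 10 (RCL M0): stack=[20,18] mem=[18,18,0,0]
After op 11 (STO M1): stack=[20] mem=[18,18,0,0]

Answer: 20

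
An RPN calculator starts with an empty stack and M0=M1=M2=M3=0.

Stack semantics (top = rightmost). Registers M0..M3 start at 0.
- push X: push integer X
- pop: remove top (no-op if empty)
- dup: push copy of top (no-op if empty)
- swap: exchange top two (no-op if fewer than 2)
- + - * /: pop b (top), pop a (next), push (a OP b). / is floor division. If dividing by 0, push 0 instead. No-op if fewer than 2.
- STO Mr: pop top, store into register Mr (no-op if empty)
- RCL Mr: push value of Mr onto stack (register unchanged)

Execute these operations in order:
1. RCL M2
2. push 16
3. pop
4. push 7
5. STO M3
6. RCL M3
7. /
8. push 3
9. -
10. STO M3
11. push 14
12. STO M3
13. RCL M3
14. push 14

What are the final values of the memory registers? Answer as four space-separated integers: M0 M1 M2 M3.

After op 1 (RCL M2): stack=[0] mem=[0,0,0,0]
After op 2 (push 16): stack=[0,16] mem=[0,0,0,0]
After op 3 (pop): stack=[0] mem=[0,0,0,0]
After op 4 (push 7): stack=[0,7] mem=[0,0,0,0]
After op 5 (STO M3): stack=[0] mem=[0,0,0,7]
After op 6 (RCL M3): stack=[0,7] mem=[0,0,0,7]
After op 7 (/): stack=[0] mem=[0,0,0,7]
After op 8 (push 3): stack=[0,3] mem=[0,0,0,7]
After op 9 (-): stack=[-3] mem=[0,0,0,7]
After op 10 (STO M3): stack=[empty] mem=[0,0,0,-3]
After op 11 (push 14): stack=[14] mem=[0,0,0,-3]
After op 12 (STO M3): stack=[empty] mem=[0,0,0,14]
After op 13 (RCL M3): stack=[14] mem=[0,0,0,14]
After op 14 (push 14): stack=[14,14] mem=[0,0,0,14]

Answer: 0 0 0 14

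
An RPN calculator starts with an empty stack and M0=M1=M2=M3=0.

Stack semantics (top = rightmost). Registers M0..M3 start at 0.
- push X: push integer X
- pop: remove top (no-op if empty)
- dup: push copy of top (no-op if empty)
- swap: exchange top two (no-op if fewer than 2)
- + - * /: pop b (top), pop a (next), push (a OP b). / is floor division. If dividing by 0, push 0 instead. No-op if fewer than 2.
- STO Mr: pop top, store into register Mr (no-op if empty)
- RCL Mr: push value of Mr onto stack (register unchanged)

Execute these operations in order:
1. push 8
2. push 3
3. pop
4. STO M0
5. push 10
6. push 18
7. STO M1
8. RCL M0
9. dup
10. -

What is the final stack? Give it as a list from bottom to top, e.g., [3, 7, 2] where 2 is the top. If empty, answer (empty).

After op 1 (push 8): stack=[8] mem=[0,0,0,0]
After op 2 (push 3): stack=[8,3] mem=[0,0,0,0]
After op 3 (pop): stack=[8] mem=[0,0,0,0]
After op 4 (STO M0): stack=[empty] mem=[8,0,0,0]
After op 5 (push 10): stack=[10] mem=[8,0,0,0]
After op 6 (push 18): stack=[10,18] mem=[8,0,0,0]
After op 7 (STO M1): stack=[10] mem=[8,18,0,0]
After op 8 (RCL M0): stack=[10,8] mem=[8,18,0,0]
After op 9 (dup): stack=[10,8,8] mem=[8,18,0,0]
After op 10 (-): stack=[10,0] mem=[8,18,0,0]

Answer: [10, 0]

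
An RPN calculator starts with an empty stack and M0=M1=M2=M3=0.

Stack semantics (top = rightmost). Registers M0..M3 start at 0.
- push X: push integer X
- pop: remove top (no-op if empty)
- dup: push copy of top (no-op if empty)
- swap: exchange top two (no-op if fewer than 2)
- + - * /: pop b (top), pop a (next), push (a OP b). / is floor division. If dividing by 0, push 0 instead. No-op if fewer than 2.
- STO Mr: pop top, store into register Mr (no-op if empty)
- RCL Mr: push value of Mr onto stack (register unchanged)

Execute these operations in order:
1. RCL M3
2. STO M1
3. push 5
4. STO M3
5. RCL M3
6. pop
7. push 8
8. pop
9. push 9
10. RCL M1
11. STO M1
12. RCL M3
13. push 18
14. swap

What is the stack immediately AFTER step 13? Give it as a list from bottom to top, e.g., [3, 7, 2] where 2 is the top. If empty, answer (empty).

After op 1 (RCL M3): stack=[0] mem=[0,0,0,0]
After op 2 (STO M1): stack=[empty] mem=[0,0,0,0]
After op 3 (push 5): stack=[5] mem=[0,0,0,0]
After op 4 (STO M3): stack=[empty] mem=[0,0,0,5]
After op 5 (RCL M3): stack=[5] mem=[0,0,0,5]
After op 6 (pop): stack=[empty] mem=[0,0,0,5]
After op 7 (push 8): stack=[8] mem=[0,0,0,5]
After op 8 (pop): stack=[empty] mem=[0,0,0,5]
After op 9 (push 9): stack=[9] mem=[0,0,0,5]
After op 10 (RCL M1): stack=[9,0] mem=[0,0,0,5]
After op 11 (STO M1): stack=[9] mem=[0,0,0,5]
After op 12 (RCL M3): stack=[9,5] mem=[0,0,0,5]
After op 13 (push 18): stack=[9,5,18] mem=[0,0,0,5]

[9, 5, 18]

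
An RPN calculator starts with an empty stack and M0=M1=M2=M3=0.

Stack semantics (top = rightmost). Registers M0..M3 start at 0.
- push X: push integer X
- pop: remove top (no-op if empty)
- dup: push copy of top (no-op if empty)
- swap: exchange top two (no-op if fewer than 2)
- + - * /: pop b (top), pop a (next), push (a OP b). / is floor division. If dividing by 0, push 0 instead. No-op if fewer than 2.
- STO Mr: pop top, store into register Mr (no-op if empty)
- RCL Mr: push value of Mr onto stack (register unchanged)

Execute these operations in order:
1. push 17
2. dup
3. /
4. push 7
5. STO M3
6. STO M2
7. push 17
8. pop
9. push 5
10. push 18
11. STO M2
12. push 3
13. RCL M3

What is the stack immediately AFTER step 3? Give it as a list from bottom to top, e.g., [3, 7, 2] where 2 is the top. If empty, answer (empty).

After op 1 (push 17): stack=[17] mem=[0,0,0,0]
After op 2 (dup): stack=[17,17] mem=[0,0,0,0]
After op 3 (/): stack=[1] mem=[0,0,0,0]

[1]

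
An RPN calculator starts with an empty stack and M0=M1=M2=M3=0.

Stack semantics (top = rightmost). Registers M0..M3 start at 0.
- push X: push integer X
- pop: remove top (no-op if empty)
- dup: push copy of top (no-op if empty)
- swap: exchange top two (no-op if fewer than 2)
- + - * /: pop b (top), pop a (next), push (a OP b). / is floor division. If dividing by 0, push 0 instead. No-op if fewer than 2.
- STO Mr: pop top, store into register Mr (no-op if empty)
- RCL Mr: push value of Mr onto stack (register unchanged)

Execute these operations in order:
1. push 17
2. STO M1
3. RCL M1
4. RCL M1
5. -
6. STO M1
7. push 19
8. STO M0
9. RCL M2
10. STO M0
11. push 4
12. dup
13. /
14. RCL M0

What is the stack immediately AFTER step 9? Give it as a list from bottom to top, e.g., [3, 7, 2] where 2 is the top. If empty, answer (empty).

After op 1 (push 17): stack=[17] mem=[0,0,0,0]
After op 2 (STO M1): stack=[empty] mem=[0,17,0,0]
After op 3 (RCL M1): stack=[17] mem=[0,17,0,0]
After op 4 (RCL M1): stack=[17,17] mem=[0,17,0,0]
After op 5 (-): stack=[0] mem=[0,17,0,0]
After op 6 (STO M1): stack=[empty] mem=[0,0,0,0]
After op 7 (push 19): stack=[19] mem=[0,0,0,0]
After op 8 (STO M0): stack=[empty] mem=[19,0,0,0]
After op 9 (RCL M2): stack=[0] mem=[19,0,0,0]

[0]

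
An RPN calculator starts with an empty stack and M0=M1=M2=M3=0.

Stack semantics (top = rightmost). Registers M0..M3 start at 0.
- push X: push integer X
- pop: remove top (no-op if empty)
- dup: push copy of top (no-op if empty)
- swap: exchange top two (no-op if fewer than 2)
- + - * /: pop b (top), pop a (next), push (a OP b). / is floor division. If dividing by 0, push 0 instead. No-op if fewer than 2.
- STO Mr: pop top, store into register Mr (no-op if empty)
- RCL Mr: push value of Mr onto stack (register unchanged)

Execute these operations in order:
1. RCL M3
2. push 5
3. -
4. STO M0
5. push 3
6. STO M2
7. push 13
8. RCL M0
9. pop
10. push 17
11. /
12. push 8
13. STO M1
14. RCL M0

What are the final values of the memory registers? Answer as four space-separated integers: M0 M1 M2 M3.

After op 1 (RCL M3): stack=[0] mem=[0,0,0,0]
After op 2 (push 5): stack=[0,5] mem=[0,0,0,0]
After op 3 (-): stack=[-5] mem=[0,0,0,0]
After op 4 (STO M0): stack=[empty] mem=[-5,0,0,0]
After op 5 (push 3): stack=[3] mem=[-5,0,0,0]
After op 6 (STO M2): stack=[empty] mem=[-5,0,3,0]
After op 7 (push 13): stack=[13] mem=[-5,0,3,0]
After op 8 (RCL M0): stack=[13,-5] mem=[-5,0,3,0]
After op 9 (pop): stack=[13] mem=[-5,0,3,0]
After op 10 (push 17): stack=[13,17] mem=[-5,0,3,0]
After op 11 (/): stack=[0] mem=[-5,0,3,0]
After op 12 (push 8): stack=[0,8] mem=[-5,0,3,0]
After op 13 (STO M1): stack=[0] mem=[-5,8,3,0]
After op 14 (RCL M0): stack=[0,-5] mem=[-5,8,3,0]

Answer: -5 8 3 0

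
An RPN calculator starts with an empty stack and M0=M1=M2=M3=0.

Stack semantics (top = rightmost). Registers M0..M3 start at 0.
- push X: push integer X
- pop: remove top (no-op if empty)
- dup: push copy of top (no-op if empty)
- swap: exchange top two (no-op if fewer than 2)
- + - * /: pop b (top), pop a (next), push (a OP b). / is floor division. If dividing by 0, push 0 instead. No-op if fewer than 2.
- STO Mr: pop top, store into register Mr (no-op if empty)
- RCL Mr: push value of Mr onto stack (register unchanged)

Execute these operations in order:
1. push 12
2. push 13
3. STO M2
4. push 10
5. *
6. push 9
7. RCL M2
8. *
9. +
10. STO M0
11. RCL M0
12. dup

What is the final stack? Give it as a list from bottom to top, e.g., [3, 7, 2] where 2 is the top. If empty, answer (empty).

After op 1 (push 12): stack=[12] mem=[0,0,0,0]
After op 2 (push 13): stack=[12,13] mem=[0,0,0,0]
After op 3 (STO M2): stack=[12] mem=[0,0,13,0]
After op 4 (push 10): stack=[12,10] mem=[0,0,13,0]
After op 5 (*): stack=[120] mem=[0,0,13,0]
After op 6 (push 9): stack=[120,9] mem=[0,0,13,0]
After op 7 (RCL M2): stack=[120,9,13] mem=[0,0,13,0]
After op 8 (*): stack=[120,117] mem=[0,0,13,0]
After op 9 (+): stack=[237] mem=[0,0,13,0]
After op 10 (STO M0): stack=[empty] mem=[237,0,13,0]
After op 11 (RCL M0): stack=[237] mem=[237,0,13,0]
After op 12 (dup): stack=[237,237] mem=[237,0,13,0]

Answer: [237, 237]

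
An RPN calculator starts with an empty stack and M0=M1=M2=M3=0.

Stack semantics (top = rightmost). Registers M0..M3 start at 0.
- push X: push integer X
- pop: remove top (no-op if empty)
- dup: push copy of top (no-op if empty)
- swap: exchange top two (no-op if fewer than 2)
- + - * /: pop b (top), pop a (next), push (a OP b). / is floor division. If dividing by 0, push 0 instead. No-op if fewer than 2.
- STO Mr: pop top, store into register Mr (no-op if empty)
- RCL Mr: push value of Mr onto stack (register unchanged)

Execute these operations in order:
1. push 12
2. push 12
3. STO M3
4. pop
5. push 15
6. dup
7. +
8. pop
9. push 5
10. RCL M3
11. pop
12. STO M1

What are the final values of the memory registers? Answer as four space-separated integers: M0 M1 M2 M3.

Answer: 0 5 0 12

Derivation:
After op 1 (push 12): stack=[12] mem=[0,0,0,0]
After op 2 (push 12): stack=[12,12] mem=[0,0,0,0]
After op 3 (STO M3): stack=[12] mem=[0,0,0,12]
After op 4 (pop): stack=[empty] mem=[0,0,0,12]
After op 5 (push 15): stack=[15] mem=[0,0,0,12]
After op 6 (dup): stack=[15,15] mem=[0,0,0,12]
After op 7 (+): stack=[30] mem=[0,0,0,12]
After op 8 (pop): stack=[empty] mem=[0,0,0,12]
After op 9 (push 5): stack=[5] mem=[0,0,0,12]
After op 10 (RCL M3): stack=[5,12] mem=[0,0,0,12]
After op 11 (pop): stack=[5] mem=[0,0,0,12]
After op 12 (STO M1): stack=[empty] mem=[0,5,0,12]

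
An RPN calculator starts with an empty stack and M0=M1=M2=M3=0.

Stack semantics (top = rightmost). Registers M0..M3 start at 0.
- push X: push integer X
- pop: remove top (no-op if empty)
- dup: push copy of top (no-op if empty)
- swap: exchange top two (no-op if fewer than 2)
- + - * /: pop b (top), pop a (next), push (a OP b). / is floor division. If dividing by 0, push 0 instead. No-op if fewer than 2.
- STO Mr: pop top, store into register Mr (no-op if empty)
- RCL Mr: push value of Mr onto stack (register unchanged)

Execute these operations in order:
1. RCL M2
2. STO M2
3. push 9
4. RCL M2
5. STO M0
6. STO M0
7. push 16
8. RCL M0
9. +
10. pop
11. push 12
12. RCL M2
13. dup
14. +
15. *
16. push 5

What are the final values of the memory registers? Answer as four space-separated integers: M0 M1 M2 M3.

Answer: 9 0 0 0

Derivation:
After op 1 (RCL M2): stack=[0] mem=[0,0,0,0]
After op 2 (STO M2): stack=[empty] mem=[0,0,0,0]
After op 3 (push 9): stack=[9] mem=[0,0,0,0]
After op 4 (RCL M2): stack=[9,0] mem=[0,0,0,0]
After op 5 (STO M0): stack=[9] mem=[0,0,0,0]
After op 6 (STO M0): stack=[empty] mem=[9,0,0,0]
After op 7 (push 16): stack=[16] mem=[9,0,0,0]
After op 8 (RCL M0): stack=[16,9] mem=[9,0,0,0]
After op 9 (+): stack=[25] mem=[9,0,0,0]
After op 10 (pop): stack=[empty] mem=[9,0,0,0]
After op 11 (push 12): stack=[12] mem=[9,0,0,0]
After op 12 (RCL M2): stack=[12,0] mem=[9,0,0,0]
After op 13 (dup): stack=[12,0,0] mem=[9,0,0,0]
After op 14 (+): stack=[12,0] mem=[9,0,0,0]
After op 15 (*): stack=[0] mem=[9,0,0,0]
After op 16 (push 5): stack=[0,5] mem=[9,0,0,0]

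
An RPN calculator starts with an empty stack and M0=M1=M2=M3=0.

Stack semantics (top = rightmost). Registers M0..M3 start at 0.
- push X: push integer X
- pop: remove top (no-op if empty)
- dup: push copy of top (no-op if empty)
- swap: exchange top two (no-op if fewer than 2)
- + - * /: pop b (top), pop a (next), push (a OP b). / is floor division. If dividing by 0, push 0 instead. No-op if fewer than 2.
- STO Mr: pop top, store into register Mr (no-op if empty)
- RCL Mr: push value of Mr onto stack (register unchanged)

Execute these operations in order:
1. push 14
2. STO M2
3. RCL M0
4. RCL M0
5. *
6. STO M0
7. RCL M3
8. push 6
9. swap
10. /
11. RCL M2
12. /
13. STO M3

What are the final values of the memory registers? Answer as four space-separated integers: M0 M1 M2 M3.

Answer: 0 0 14 0

Derivation:
After op 1 (push 14): stack=[14] mem=[0,0,0,0]
After op 2 (STO M2): stack=[empty] mem=[0,0,14,0]
After op 3 (RCL M0): stack=[0] mem=[0,0,14,0]
After op 4 (RCL M0): stack=[0,0] mem=[0,0,14,0]
After op 5 (*): stack=[0] mem=[0,0,14,0]
After op 6 (STO M0): stack=[empty] mem=[0,0,14,0]
After op 7 (RCL M3): stack=[0] mem=[0,0,14,0]
After op 8 (push 6): stack=[0,6] mem=[0,0,14,0]
After op 9 (swap): stack=[6,0] mem=[0,0,14,0]
After op 10 (/): stack=[0] mem=[0,0,14,0]
After op 11 (RCL M2): stack=[0,14] mem=[0,0,14,0]
After op 12 (/): stack=[0] mem=[0,0,14,0]
After op 13 (STO M3): stack=[empty] mem=[0,0,14,0]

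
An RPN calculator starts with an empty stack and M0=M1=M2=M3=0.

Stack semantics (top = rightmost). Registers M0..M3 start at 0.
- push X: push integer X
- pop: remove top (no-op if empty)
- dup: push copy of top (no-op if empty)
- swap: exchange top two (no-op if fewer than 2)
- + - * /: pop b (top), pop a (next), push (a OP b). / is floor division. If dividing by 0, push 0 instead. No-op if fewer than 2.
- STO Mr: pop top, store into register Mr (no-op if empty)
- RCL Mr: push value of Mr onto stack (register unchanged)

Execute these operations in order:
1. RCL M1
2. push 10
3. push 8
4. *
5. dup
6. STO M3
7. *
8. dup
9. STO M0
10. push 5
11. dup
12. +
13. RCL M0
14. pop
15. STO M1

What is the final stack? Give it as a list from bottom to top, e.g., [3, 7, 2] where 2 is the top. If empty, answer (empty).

After op 1 (RCL M1): stack=[0] mem=[0,0,0,0]
After op 2 (push 10): stack=[0,10] mem=[0,0,0,0]
After op 3 (push 8): stack=[0,10,8] mem=[0,0,0,0]
After op 4 (*): stack=[0,80] mem=[0,0,0,0]
After op 5 (dup): stack=[0,80,80] mem=[0,0,0,0]
After op 6 (STO M3): stack=[0,80] mem=[0,0,0,80]
After op 7 (*): stack=[0] mem=[0,0,0,80]
After op 8 (dup): stack=[0,0] mem=[0,0,0,80]
After op 9 (STO M0): stack=[0] mem=[0,0,0,80]
After op 10 (push 5): stack=[0,5] mem=[0,0,0,80]
After op 11 (dup): stack=[0,5,5] mem=[0,0,0,80]
After op 12 (+): stack=[0,10] mem=[0,0,0,80]
After op 13 (RCL M0): stack=[0,10,0] mem=[0,0,0,80]
After op 14 (pop): stack=[0,10] mem=[0,0,0,80]
After op 15 (STO M1): stack=[0] mem=[0,10,0,80]

Answer: [0]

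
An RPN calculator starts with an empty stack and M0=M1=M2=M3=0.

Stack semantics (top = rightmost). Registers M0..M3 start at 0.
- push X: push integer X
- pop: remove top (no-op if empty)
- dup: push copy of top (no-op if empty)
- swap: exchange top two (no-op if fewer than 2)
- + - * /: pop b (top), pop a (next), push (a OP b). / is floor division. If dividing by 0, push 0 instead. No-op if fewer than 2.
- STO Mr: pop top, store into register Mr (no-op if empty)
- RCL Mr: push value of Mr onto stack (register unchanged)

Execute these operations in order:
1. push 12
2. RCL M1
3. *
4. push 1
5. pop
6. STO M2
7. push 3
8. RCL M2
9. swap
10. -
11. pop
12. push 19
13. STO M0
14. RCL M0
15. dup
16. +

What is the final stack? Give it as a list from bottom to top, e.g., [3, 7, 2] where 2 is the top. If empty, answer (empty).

Answer: [38]

Derivation:
After op 1 (push 12): stack=[12] mem=[0,0,0,0]
After op 2 (RCL M1): stack=[12,0] mem=[0,0,0,0]
After op 3 (*): stack=[0] mem=[0,0,0,0]
After op 4 (push 1): stack=[0,1] mem=[0,0,0,0]
After op 5 (pop): stack=[0] mem=[0,0,0,0]
After op 6 (STO M2): stack=[empty] mem=[0,0,0,0]
After op 7 (push 3): stack=[3] mem=[0,0,0,0]
After op 8 (RCL M2): stack=[3,0] mem=[0,0,0,0]
After op 9 (swap): stack=[0,3] mem=[0,0,0,0]
After op 10 (-): stack=[-3] mem=[0,0,0,0]
After op 11 (pop): stack=[empty] mem=[0,0,0,0]
After op 12 (push 19): stack=[19] mem=[0,0,0,0]
After op 13 (STO M0): stack=[empty] mem=[19,0,0,0]
After op 14 (RCL M0): stack=[19] mem=[19,0,0,0]
After op 15 (dup): stack=[19,19] mem=[19,0,0,0]
After op 16 (+): stack=[38] mem=[19,0,0,0]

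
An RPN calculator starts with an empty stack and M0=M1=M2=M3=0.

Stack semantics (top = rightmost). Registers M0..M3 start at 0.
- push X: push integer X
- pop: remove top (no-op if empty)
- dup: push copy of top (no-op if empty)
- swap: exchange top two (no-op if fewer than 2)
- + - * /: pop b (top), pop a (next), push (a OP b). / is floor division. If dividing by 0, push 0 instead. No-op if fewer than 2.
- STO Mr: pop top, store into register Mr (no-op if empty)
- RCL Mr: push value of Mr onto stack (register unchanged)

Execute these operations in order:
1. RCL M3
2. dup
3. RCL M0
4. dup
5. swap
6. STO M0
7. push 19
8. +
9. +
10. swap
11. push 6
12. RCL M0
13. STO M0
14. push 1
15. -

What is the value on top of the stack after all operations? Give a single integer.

Answer: 5

Derivation:
After op 1 (RCL M3): stack=[0] mem=[0,0,0,0]
After op 2 (dup): stack=[0,0] mem=[0,0,0,0]
After op 3 (RCL M0): stack=[0,0,0] mem=[0,0,0,0]
After op 4 (dup): stack=[0,0,0,0] mem=[0,0,0,0]
After op 5 (swap): stack=[0,0,0,0] mem=[0,0,0,0]
After op 6 (STO M0): stack=[0,0,0] mem=[0,0,0,0]
After op 7 (push 19): stack=[0,0,0,19] mem=[0,0,0,0]
After op 8 (+): stack=[0,0,19] mem=[0,0,0,0]
After op 9 (+): stack=[0,19] mem=[0,0,0,0]
After op 10 (swap): stack=[19,0] mem=[0,0,0,0]
After op 11 (push 6): stack=[19,0,6] mem=[0,0,0,0]
After op 12 (RCL M0): stack=[19,0,6,0] mem=[0,0,0,0]
After op 13 (STO M0): stack=[19,0,6] mem=[0,0,0,0]
After op 14 (push 1): stack=[19,0,6,1] mem=[0,0,0,0]
After op 15 (-): stack=[19,0,5] mem=[0,0,0,0]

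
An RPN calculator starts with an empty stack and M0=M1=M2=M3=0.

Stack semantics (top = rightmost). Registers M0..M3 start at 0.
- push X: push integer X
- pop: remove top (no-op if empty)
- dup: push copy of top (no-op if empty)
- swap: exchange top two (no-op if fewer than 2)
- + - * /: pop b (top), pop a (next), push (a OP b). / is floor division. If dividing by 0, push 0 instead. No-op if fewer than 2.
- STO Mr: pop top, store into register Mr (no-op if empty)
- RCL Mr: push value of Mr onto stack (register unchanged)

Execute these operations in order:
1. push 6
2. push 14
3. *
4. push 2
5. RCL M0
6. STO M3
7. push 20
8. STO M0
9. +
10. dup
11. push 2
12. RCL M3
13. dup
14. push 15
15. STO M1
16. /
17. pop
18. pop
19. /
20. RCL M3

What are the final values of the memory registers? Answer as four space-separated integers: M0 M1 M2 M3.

Answer: 20 15 0 0

Derivation:
After op 1 (push 6): stack=[6] mem=[0,0,0,0]
After op 2 (push 14): stack=[6,14] mem=[0,0,0,0]
After op 3 (*): stack=[84] mem=[0,0,0,0]
After op 4 (push 2): stack=[84,2] mem=[0,0,0,0]
After op 5 (RCL M0): stack=[84,2,0] mem=[0,0,0,0]
After op 6 (STO M3): stack=[84,2] mem=[0,0,0,0]
After op 7 (push 20): stack=[84,2,20] mem=[0,0,0,0]
After op 8 (STO M0): stack=[84,2] mem=[20,0,0,0]
After op 9 (+): stack=[86] mem=[20,0,0,0]
After op 10 (dup): stack=[86,86] mem=[20,0,0,0]
After op 11 (push 2): stack=[86,86,2] mem=[20,0,0,0]
After op 12 (RCL M3): stack=[86,86,2,0] mem=[20,0,0,0]
After op 13 (dup): stack=[86,86,2,0,0] mem=[20,0,0,0]
After op 14 (push 15): stack=[86,86,2,0,0,15] mem=[20,0,0,0]
After op 15 (STO M1): stack=[86,86,2,0,0] mem=[20,15,0,0]
After op 16 (/): stack=[86,86,2,0] mem=[20,15,0,0]
After op 17 (pop): stack=[86,86,2] mem=[20,15,0,0]
After op 18 (pop): stack=[86,86] mem=[20,15,0,0]
After op 19 (/): stack=[1] mem=[20,15,0,0]
After op 20 (RCL M3): stack=[1,0] mem=[20,15,0,0]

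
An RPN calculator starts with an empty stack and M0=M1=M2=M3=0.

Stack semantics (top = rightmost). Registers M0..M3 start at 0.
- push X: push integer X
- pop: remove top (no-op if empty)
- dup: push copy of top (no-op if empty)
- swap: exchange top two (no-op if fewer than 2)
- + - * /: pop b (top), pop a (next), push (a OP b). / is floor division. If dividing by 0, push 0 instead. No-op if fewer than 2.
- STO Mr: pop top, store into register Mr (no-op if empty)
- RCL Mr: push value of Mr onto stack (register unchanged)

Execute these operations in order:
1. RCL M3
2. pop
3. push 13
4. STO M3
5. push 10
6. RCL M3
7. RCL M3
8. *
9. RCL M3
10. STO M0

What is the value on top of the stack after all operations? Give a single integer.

Answer: 169

Derivation:
After op 1 (RCL M3): stack=[0] mem=[0,0,0,0]
After op 2 (pop): stack=[empty] mem=[0,0,0,0]
After op 3 (push 13): stack=[13] mem=[0,0,0,0]
After op 4 (STO M3): stack=[empty] mem=[0,0,0,13]
After op 5 (push 10): stack=[10] mem=[0,0,0,13]
After op 6 (RCL M3): stack=[10,13] mem=[0,0,0,13]
After op 7 (RCL M3): stack=[10,13,13] mem=[0,0,0,13]
After op 8 (*): stack=[10,169] mem=[0,0,0,13]
After op 9 (RCL M3): stack=[10,169,13] mem=[0,0,0,13]
After op 10 (STO M0): stack=[10,169] mem=[13,0,0,13]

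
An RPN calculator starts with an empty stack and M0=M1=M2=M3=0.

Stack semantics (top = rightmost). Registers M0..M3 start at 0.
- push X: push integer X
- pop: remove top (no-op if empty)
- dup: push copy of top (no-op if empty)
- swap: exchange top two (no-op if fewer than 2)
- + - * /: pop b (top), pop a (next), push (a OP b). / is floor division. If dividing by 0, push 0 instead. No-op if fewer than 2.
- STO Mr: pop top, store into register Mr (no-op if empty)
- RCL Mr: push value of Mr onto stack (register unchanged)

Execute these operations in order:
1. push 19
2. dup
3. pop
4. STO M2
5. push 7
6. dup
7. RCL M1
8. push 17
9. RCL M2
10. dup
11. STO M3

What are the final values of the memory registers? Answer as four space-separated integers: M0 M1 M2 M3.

After op 1 (push 19): stack=[19] mem=[0,0,0,0]
After op 2 (dup): stack=[19,19] mem=[0,0,0,0]
After op 3 (pop): stack=[19] mem=[0,0,0,0]
After op 4 (STO M2): stack=[empty] mem=[0,0,19,0]
After op 5 (push 7): stack=[7] mem=[0,0,19,0]
After op 6 (dup): stack=[7,7] mem=[0,0,19,0]
After op 7 (RCL M1): stack=[7,7,0] mem=[0,0,19,0]
After op 8 (push 17): stack=[7,7,0,17] mem=[0,0,19,0]
After op 9 (RCL M2): stack=[7,7,0,17,19] mem=[0,0,19,0]
After op 10 (dup): stack=[7,7,0,17,19,19] mem=[0,0,19,0]
After op 11 (STO M3): stack=[7,7,0,17,19] mem=[0,0,19,19]

Answer: 0 0 19 19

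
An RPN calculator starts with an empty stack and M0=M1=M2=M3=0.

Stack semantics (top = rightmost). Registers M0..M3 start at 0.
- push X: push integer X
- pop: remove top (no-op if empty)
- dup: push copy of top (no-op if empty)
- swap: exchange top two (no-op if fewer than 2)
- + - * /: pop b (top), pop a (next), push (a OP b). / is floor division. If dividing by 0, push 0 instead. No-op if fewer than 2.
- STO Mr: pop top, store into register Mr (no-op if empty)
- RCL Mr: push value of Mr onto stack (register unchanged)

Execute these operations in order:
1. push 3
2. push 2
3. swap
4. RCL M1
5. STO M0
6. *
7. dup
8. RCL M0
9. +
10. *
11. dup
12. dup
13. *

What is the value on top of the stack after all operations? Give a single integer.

After op 1 (push 3): stack=[3] mem=[0,0,0,0]
After op 2 (push 2): stack=[3,2] mem=[0,0,0,0]
After op 3 (swap): stack=[2,3] mem=[0,0,0,0]
After op 4 (RCL M1): stack=[2,3,0] mem=[0,0,0,0]
After op 5 (STO M0): stack=[2,3] mem=[0,0,0,0]
After op 6 (*): stack=[6] mem=[0,0,0,0]
After op 7 (dup): stack=[6,6] mem=[0,0,0,0]
After op 8 (RCL M0): stack=[6,6,0] mem=[0,0,0,0]
After op 9 (+): stack=[6,6] mem=[0,0,0,0]
After op 10 (*): stack=[36] mem=[0,0,0,0]
After op 11 (dup): stack=[36,36] mem=[0,0,0,0]
After op 12 (dup): stack=[36,36,36] mem=[0,0,0,0]
After op 13 (*): stack=[36,1296] mem=[0,0,0,0]

Answer: 1296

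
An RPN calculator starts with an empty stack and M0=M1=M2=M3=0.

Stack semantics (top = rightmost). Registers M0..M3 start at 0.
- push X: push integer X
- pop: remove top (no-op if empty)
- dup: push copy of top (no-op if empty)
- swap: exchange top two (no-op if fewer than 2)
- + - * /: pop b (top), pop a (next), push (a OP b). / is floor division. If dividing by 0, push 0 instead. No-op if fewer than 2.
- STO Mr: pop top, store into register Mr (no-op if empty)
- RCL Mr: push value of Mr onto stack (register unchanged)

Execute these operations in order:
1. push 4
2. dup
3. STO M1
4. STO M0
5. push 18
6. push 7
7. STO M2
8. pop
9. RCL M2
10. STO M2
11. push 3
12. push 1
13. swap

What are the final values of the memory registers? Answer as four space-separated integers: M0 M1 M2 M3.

After op 1 (push 4): stack=[4] mem=[0,0,0,0]
After op 2 (dup): stack=[4,4] mem=[0,0,0,0]
After op 3 (STO M1): stack=[4] mem=[0,4,0,0]
After op 4 (STO M0): stack=[empty] mem=[4,4,0,0]
After op 5 (push 18): stack=[18] mem=[4,4,0,0]
After op 6 (push 7): stack=[18,7] mem=[4,4,0,0]
After op 7 (STO M2): stack=[18] mem=[4,4,7,0]
After op 8 (pop): stack=[empty] mem=[4,4,7,0]
After op 9 (RCL M2): stack=[7] mem=[4,4,7,0]
After op 10 (STO M2): stack=[empty] mem=[4,4,7,0]
After op 11 (push 3): stack=[3] mem=[4,4,7,0]
After op 12 (push 1): stack=[3,1] mem=[4,4,7,0]
After op 13 (swap): stack=[1,3] mem=[4,4,7,0]

Answer: 4 4 7 0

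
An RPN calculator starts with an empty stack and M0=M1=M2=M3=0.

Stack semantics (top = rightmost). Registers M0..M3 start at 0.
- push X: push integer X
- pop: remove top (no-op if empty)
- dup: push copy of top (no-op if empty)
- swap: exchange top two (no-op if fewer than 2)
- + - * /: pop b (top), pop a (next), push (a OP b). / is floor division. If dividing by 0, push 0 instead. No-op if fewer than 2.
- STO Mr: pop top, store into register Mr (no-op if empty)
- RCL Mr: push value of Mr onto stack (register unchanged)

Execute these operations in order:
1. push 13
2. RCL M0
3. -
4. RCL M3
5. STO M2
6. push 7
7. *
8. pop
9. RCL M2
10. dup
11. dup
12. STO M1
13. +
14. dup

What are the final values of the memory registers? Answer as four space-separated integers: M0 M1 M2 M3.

After op 1 (push 13): stack=[13] mem=[0,0,0,0]
After op 2 (RCL M0): stack=[13,0] mem=[0,0,0,0]
After op 3 (-): stack=[13] mem=[0,0,0,0]
After op 4 (RCL M3): stack=[13,0] mem=[0,0,0,0]
After op 5 (STO M2): stack=[13] mem=[0,0,0,0]
After op 6 (push 7): stack=[13,7] mem=[0,0,0,0]
After op 7 (*): stack=[91] mem=[0,0,0,0]
After op 8 (pop): stack=[empty] mem=[0,0,0,0]
After op 9 (RCL M2): stack=[0] mem=[0,0,0,0]
After op 10 (dup): stack=[0,0] mem=[0,0,0,0]
After op 11 (dup): stack=[0,0,0] mem=[0,0,0,0]
After op 12 (STO M1): stack=[0,0] mem=[0,0,0,0]
After op 13 (+): stack=[0] mem=[0,0,0,0]
After op 14 (dup): stack=[0,0] mem=[0,0,0,0]

Answer: 0 0 0 0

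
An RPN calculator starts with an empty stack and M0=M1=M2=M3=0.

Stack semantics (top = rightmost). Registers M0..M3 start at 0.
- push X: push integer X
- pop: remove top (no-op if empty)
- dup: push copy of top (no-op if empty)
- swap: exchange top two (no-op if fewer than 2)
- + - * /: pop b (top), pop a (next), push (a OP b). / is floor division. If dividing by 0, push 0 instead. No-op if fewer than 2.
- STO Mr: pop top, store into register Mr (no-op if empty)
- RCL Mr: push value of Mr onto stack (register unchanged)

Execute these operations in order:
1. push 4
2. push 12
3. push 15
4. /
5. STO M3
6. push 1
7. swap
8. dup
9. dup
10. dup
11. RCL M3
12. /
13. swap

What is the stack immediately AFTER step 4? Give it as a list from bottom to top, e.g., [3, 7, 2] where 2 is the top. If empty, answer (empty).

After op 1 (push 4): stack=[4] mem=[0,0,0,0]
After op 2 (push 12): stack=[4,12] mem=[0,0,0,0]
After op 3 (push 15): stack=[4,12,15] mem=[0,0,0,0]
After op 4 (/): stack=[4,0] mem=[0,0,0,0]

[4, 0]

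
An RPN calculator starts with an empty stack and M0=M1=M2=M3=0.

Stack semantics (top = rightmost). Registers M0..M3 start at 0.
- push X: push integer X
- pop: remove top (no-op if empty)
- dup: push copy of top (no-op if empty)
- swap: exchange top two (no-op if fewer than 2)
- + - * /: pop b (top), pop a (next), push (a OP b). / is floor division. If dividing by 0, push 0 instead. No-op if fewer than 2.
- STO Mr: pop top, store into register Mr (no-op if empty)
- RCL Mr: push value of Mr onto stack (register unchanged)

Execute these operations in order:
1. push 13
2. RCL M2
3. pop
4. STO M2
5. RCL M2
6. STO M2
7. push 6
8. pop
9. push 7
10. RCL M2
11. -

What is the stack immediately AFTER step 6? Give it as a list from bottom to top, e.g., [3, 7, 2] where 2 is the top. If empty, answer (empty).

After op 1 (push 13): stack=[13] mem=[0,0,0,0]
After op 2 (RCL M2): stack=[13,0] mem=[0,0,0,0]
After op 3 (pop): stack=[13] mem=[0,0,0,0]
After op 4 (STO M2): stack=[empty] mem=[0,0,13,0]
After op 5 (RCL M2): stack=[13] mem=[0,0,13,0]
After op 6 (STO M2): stack=[empty] mem=[0,0,13,0]

(empty)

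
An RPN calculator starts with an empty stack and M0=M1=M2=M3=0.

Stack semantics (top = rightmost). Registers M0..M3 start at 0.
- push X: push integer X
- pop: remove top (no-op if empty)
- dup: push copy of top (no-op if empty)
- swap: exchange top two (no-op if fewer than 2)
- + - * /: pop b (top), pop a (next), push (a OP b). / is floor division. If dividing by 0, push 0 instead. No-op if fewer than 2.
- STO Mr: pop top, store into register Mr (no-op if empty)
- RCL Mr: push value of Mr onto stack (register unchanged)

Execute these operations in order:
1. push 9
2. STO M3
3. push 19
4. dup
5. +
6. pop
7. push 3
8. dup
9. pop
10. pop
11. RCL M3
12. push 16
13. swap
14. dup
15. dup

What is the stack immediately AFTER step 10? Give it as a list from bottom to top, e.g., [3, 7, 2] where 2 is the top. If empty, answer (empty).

After op 1 (push 9): stack=[9] mem=[0,0,0,0]
After op 2 (STO M3): stack=[empty] mem=[0,0,0,9]
After op 3 (push 19): stack=[19] mem=[0,0,0,9]
After op 4 (dup): stack=[19,19] mem=[0,0,0,9]
After op 5 (+): stack=[38] mem=[0,0,0,9]
After op 6 (pop): stack=[empty] mem=[0,0,0,9]
After op 7 (push 3): stack=[3] mem=[0,0,0,9]
After op 8 (dup): stack=[3,3] mem=[0,0,0,9]
After op 9 (pop): stack=[3] mem=[0,0,0,9]
After op 10 (pop): stack=[empty] mem=[0,0,0,9]

(empty)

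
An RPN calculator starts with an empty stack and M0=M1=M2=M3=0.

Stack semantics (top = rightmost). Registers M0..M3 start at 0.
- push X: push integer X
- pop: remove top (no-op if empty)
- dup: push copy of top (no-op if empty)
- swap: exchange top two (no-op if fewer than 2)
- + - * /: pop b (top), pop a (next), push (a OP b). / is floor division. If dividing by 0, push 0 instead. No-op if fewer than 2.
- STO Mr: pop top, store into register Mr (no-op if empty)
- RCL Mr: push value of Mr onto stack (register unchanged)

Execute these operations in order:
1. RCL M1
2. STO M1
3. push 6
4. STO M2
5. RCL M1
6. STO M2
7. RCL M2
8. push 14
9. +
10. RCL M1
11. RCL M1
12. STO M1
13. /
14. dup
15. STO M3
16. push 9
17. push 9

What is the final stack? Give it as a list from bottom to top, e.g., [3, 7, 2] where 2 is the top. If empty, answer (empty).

Answer: [0, 9, 9]

Derivation:
After op 1 (RCL M1): stack=[0] mem=[0,0,0,0]
After op 2 (STO M1): stack=[empty] mem=[0,0,0,0]
After op 3 (push 6): stack=[6] mem=[0,0,0,0]
After op 4 (STO M2): stack=[empty] mem=[0,0,6,0]
After op 5 (RCL M1): stack=[0] mem=[0,0,6,0]
After op 6 (STO M2): stack=[empty] mem=[0,0,0,0]
After op 7 (RCL M2): stack=[0] mem=[0,0,0,0]
After op 8 (push 14): stack=[0,14] mem=[0,0,0,0]
After op 9 (+): stack=[14] mem=[0,0,0,0]
After op 10 (RCL M1): stack=[14,0] mem=[0,0,0,0]
After op 11 (RCL M1): stack=[14,0,0] mem=[0,0,0,0]
After op 12 (STO M1): stack=[14,0] mem=[0,0,0,0]
After op 13 (/): stack=[0] mem=[0,0,0,0]
After op 14 (dup): stack=[0,0] mem=[0,0,0,0]
After op 15 (STO M3): stack=[0] mem=[0,0,0,0]
After op 16 (push 9): stack=[0,9] mem=[0,0,0,0]
After op 17 (push 9): stack=[0,9,9] mem=[0,0,0,0]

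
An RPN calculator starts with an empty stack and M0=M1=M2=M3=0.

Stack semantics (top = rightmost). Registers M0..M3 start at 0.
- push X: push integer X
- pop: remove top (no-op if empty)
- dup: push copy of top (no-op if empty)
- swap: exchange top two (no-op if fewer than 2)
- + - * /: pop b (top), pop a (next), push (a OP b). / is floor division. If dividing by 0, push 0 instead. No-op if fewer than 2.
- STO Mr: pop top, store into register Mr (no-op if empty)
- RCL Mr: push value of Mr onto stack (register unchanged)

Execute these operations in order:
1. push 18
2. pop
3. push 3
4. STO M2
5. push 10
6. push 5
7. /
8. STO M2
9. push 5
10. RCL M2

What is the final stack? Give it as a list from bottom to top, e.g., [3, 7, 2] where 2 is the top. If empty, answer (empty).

Answer: [5, 2]

Derivation:
After op 1 (push 18): stack=[18] mem=[0,0,0,0]
After op 2 (pop): stack=[empty] mem=[0,0,0,0]
After op 3 (push 3): stack=[3] mem=[0,0,0,0]
After op 4 (STO M2): stack=[empty] mem=[0,0,3,0]
After op 5 (push 10): stack=[10] mem=[0,0,3,0]
After op 6 (push 5): stack=[10,5] mem=[0,0,3,0]
After op 7 (/): stack=[2] mem=[0,0,3,0]
After op 8 (STO M2): stack=[empty] mem=[0,0,2,0]
After op 9 (push 5): stack=[5] mem=[0,0,2,0]
After op 10 (RCL M2): stack=[5,2] mem=[0,0,2,0]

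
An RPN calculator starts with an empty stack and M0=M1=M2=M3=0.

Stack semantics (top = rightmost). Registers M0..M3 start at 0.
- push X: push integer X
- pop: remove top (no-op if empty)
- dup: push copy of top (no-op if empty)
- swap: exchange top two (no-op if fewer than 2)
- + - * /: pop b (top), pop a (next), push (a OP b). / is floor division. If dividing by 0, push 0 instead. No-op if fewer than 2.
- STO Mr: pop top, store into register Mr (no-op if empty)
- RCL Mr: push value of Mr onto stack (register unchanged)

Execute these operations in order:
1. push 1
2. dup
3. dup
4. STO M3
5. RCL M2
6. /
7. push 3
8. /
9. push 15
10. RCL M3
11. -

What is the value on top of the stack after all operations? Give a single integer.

Answer: 14

Derivation:
After op 1 (push 1): stack=[1] mem=[0,0,0,0]
After op 2 (dup): stack=[1,1] mem=[0,0,0,0]
After op 3 (dup): stack=[1,1,1] mem=[0,0,0,0]
After op 4 (STO M3): stack=[1,1] mem=[0,0,0,1]
After op 5 (RCL M2): stack=[1,1,0] mem=[0,0,0,1]
After op 6 (/): stack=[1,0] mem=[0,0,0,1]
After op 7 (push 3): stack=[1,0,3] mem=[0,0,0,1]
After op 8 (/): stack=[1,0] mem=[0,0,0,1]
After op 9 (push 15): stack=[1,0,15] mem=[0,0,0,1]
After op 10 (RCL M3): stack=[1,0,15,1] mem=[0,0,0,1]
After op 11 (-): stack=[1,0,14] mem=[0,0,0,1]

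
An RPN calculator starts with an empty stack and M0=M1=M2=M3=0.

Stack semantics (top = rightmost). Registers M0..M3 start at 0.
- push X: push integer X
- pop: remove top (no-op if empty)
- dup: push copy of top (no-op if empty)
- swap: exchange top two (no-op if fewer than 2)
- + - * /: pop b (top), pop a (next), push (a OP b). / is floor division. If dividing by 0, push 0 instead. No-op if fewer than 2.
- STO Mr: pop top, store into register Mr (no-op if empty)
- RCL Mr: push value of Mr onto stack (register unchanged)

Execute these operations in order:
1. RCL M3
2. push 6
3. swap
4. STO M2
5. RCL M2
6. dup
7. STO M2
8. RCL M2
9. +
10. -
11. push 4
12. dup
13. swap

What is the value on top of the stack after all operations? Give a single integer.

Answer: 4

Derivation:
After op 1 (RCL M3): stack=[0] mem=[0,0,0,0]
After op 2 (push 6): stack=[0,6] mem=[0,0,0,0]
After op 3 (swap): stack=[6,0] mem=[0,0,0,0]
After op 4 (STO M2): stack=[6] mem=[0,0,0,0]
After op 5 (RCL M2): stack=[6,0] mem=[0,0,0,0]
After op 6 (dup): stack=[6,0,0] mem=[0,0,0,0]
After op 7 (STO M2): stack=[6,0] mem=[0,0,0,0]
After op 8 (RCL M2): stack=[6,0,0] mem=[0,0,0,0]
After op 9 (+): stack=[6,0] mem=[0,0,0,0]
After op 10 (-): stack=[6] mem=[0,0,0,0]
After op 11 (push 4): stack=[6,4] mem=[0,0,0,0]
After op 12 (dup): stack=[6,4,4] mem=[0,0,0,0]
After op 13 (swap): stack=[6,4,4] mem=[0,0,0,0]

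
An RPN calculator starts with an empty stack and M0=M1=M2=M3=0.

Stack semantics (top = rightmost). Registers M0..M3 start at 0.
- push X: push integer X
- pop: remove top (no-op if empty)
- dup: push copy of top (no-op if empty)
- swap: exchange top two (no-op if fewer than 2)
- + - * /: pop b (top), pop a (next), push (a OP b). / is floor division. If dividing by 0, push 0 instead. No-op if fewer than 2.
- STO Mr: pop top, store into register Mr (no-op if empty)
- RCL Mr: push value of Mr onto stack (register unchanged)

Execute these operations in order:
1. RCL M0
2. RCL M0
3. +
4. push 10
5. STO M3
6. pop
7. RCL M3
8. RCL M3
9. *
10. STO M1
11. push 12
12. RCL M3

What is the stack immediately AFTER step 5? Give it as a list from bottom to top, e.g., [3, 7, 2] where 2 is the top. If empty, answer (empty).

After op 1 (RCL M0): stack=[0] mem=[0,0,0,0]
After op 2 (RCL M0): stack=[0,0] mem=[0,0,0,0]
After op 3 (+): stack=[0] mem=[0,0,0,0]
After op 4 (push 10): stack=[0,10] mem=[0,0,0,0]
After op 5 (STO M3): stack=[0] mem=[0,0,0,10]

[0]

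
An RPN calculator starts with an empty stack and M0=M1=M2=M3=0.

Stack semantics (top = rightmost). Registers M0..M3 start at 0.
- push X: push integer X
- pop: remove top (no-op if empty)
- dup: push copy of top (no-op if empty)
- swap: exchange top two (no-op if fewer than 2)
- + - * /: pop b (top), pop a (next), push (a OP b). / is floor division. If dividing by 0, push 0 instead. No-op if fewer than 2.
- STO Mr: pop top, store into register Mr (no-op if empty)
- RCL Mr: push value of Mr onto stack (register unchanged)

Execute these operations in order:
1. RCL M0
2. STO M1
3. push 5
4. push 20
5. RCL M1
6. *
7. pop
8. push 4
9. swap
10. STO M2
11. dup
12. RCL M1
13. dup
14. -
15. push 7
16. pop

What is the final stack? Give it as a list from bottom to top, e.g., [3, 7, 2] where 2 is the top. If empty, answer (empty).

After op 1 (RCL M0): stack=[0] mem=[0,0,0,0]
After op 2 (STO M1): stack=[empty] mem=[0,0,0,0]
After op 3 (push 5): stack=[5] mem=[0,0,0,0]
After op 4 (push 20): stack=[5,20] mem=[0,0,0,0]
After op 5 (RCL M1): stack=[5,20,0] mem=[0,0,0,0]
After op 6 (*): stack=[5,0] mem=[0,0,0,0]
After op 7 (pop): stack=[5] mem=[0,0,0,0]
After op 8 (push 4): stack=[5,4] mem=[0,0,0,0]
After op 9 (swap): stack=[4,5] mem=[0,0,0,0]
After op 10 (STO M2): stack=[4] mem=[0,0,5,0]
After op 11 (dup): stack=[4,4] mem=[0,0,5,0]
After op 12 (RCL M1): stack=[4,4,0] mem=[0,0,5,0]
After op 13 (dup): stack=[4,4,0,0] mem=[0,0,5,0]
After op 14 (-): stack=[4,4,0] mem=[0,0,5,0]
After op 15 (push 7): stack=[4,4,0,7] mem=[0,0,5,0]
After op 16 (pop): stack=[4,4,0] mem=[0,0,5,0]

Answer: [4, 4, 0]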